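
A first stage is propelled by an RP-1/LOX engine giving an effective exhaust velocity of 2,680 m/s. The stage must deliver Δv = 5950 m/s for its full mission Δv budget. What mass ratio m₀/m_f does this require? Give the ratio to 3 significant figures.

mass ratio ≈ 9.21

m₀/m_f = exp(Δv / v_e) = exp(5950 / 2680.0) = exp(2.2201) = 9.2087.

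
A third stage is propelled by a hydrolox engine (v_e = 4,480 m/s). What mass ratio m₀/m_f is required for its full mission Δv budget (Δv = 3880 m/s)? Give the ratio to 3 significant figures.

mass ratio ≈ 2.38

By the Tsiolkovsky rocket equation, m₀/m_f = exp(Δv / v_e) = exp(3880 / 4480.0) = exp(0.8661) = 2.3776.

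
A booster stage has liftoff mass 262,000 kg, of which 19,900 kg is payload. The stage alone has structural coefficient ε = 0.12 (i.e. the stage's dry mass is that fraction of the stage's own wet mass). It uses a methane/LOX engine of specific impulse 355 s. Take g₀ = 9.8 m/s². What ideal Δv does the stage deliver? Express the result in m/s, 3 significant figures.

Δv ≈ 5840 m/s

Stage wet mass = m₀ − payload = 262,000 − 19,900 = 242,100 kg.
Stage dry mass = ε × stage wet mass = 0.12 × 242,100 = 29,052 kg.
Burnout mass m_f = stage dry + payload = 29,052 + 19,900 = 48,952 kg.
v_e = Isp · g₀ = 355 × 9.8 = 3479.0 m/s.
Rocket equation: Δv = v_e · ln(262,000/48,952) = 3479.0 × ln(5.352) = 3479.0 × 1.6775 ≈ 5836 m/s.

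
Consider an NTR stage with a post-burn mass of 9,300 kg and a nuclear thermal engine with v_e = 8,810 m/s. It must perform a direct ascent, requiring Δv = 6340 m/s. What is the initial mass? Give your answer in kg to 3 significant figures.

initial mass ≈ 19100 kg

By the Tsiolkovsky rocket equation, m₀/m_f = exp(Δv / v_e) = exp(6340 / 8810.0) = exp(0.7196) = 2.0537.
m₀ = m_f × 2.0537 = 9,300 × 2.0537 = 19,099.4 kg.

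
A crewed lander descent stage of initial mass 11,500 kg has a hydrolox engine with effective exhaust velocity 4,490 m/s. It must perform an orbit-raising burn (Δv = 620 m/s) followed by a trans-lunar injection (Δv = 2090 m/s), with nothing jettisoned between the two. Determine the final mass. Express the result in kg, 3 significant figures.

final mass ≈ 6290 kg

After the first burn: m = 11500 × exp(−620/4490.0) = 11500 × 0.87102 = 10,016.7 kg.
After the second burn: m = 10,016.7 × exp(−2090/4490.0) = 10,016.7 × 0.62783 = 6,288.78 kg.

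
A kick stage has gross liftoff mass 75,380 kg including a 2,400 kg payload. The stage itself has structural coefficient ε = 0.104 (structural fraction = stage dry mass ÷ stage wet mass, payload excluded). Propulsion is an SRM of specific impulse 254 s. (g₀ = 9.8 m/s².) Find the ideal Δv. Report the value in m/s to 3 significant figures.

Δv ≈ 5030 m/s

Stage wet mass = m₀ − payload = 75,380 − 2,400 = 72,980 kg.
Stage dry mass = ε × stage wet mass = 0.104 × 72,980 = 7,589.92 kg.
Burnout mass m_f = stage dry + payload = 7,589.92 + 2,400 = 9,989.92 kg.
v_e = Isp · g₀ = 254 × 9.8 = 2489.2 m/s.
Using Δv = v_e ln(m₀/m_f): Δv = v_e · ln(75,380/9,989.92) = 2489.2 × ln(7.546) = 2489.2 × 2.0210 ≈ 5031 m/s.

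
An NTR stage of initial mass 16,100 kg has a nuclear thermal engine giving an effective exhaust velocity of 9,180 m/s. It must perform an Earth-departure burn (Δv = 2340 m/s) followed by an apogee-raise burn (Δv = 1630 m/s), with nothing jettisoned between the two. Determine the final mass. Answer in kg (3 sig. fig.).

final mass ≈ 10400 kg

After the first burn: m = 16100 × exp(−2340/9180.0) = 16100 × 0.77499 = 12,477.3 kg.
After the second burn: m = 12,477.3 × exp(−1630/9180.0) = 12,477.3 × 0.83731 = 10,447.4 kg.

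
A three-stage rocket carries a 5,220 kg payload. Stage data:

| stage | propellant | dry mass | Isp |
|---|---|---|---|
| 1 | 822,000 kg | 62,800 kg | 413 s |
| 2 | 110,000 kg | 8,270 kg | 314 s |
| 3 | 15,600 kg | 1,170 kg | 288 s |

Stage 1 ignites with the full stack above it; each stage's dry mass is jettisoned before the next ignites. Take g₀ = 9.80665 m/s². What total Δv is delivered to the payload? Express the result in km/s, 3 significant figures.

Δv ≈ 14.8 km/s

Ignition mass of stage 1 = 822,000+62,800 + 110,000+8,270 + 15,600+1,170 + 5,220 = 1,025,060 kg.
Stage 1: m₀ = 1,025,060 kg, m_f = 1,025,060 − 822,000 = 203,060 kg; Δv = 413×9.80665×ln(5.048) = 4050.1×1.6190 ≈ 6557 m/s.
Stage 2: m₀ = 140,260 kg, m_f = 140,260 − 110,000 = 30,260 kg; Δv = 314×9.80665×ln(4.635) = 3079.3×1.5337 ≈ 4723 m/s.
Stage 3: m₀ = 21,990 kg, m_f = 21,990 − 15,600 = 6,390 kg; Δv = 288×9.80665×ln(3.441) = 2824.3×1.2359 ≈ 3490 m/s.
Total Δv = 6557 + 4723 + 3490 = 14770 m/s.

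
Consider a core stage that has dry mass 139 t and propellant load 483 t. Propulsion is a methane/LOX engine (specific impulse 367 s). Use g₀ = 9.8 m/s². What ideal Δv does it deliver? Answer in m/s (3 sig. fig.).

Δv ≈ 5390 m/s

v_e = Isp · g₀ = 367 × 9.8 = 3596.6 m/s.
m₀ = m_dry + m_prop = 139 + 483 = 622 t.
Rocket equation: Δv = v_e · ln(m₀/m_f) = 3596.6 × ln(4.475) = 3596.6 × 1.4985 ≈ 5389.4 m/s.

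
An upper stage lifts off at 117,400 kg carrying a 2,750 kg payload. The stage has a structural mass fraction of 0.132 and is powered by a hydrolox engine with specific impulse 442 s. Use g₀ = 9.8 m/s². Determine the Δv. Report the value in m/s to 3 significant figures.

Δv ≈ 8150 m/s

Stage wet mass = m₀ − payload = 117,400 − 2,750 = 114,650 kg.
Stage dry mass = ε × stage wet mass = 0.132 × 114,650 = 15,133.8 kg.
Burnout mass m_f = stage dry + payload = 15,133.8 + 2,750 = 17,883.8 kg.
v_e = Isp · g₀ = 442 × 9.8 = 4331.6 m/s.
Δv = v_e · ln(117,400/17,883.8) = 4331.6 × ln(6.565) = 4331.6 × 1.8817 ≈ 8151 m/s.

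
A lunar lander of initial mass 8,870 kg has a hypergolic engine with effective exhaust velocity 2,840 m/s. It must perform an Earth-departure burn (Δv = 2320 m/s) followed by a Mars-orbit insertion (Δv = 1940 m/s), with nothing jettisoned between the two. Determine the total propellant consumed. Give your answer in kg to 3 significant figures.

total propellant consumed ≈ 6890 kg

After the first burn: m = 8870 × exp(−2320/2840.0) = 8870 × 0.44180 = 3,918.77 kg.
After the second burn: m = 3,918.77 × exp(−1940/2840.0) = 3,918.77 × 0.50505 = 1,979.17 kg.
Total propellant = m₀ − m_final = 8870 − 1,979.17 = 6,890.83 kg.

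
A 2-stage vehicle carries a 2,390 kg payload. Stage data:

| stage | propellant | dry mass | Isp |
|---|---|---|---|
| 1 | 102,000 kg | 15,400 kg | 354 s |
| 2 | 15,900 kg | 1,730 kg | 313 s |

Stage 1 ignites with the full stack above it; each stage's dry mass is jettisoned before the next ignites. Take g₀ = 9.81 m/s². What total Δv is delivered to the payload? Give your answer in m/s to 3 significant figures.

Δv ≈ 9560 m/s

Ignition mass of stage 1 = 102,000+15,400 + 15,900+1,730 + 2,390 = 137,420 kg.
Stage 1: m₀ = 137,420 kg, m_f = 137,420 − 102,000 = 35,420 kg; Δv = 354×9.81×ln(3.88) = 3472.7×1.3558 ≈ 4708 m/s.
Stage 2: m₀ = 20,020 kg, m_f = 20,020 − 15,900 = 4,120 kg; Δv = 313×9.81×ln(4.859) = 3070.5×1.5809 ≈ 4854 m/s.
Total Δv = 4708 + 4854 = 9562 m/s.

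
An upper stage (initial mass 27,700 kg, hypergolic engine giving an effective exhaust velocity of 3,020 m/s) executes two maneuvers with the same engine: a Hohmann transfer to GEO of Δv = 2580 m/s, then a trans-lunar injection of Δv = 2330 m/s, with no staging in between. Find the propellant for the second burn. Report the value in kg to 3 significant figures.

After the first burn: m = 27700 × exp(−2580/3020.0) = 27700 × 0.42558 = 11,788.6 kg.
After the second burn: m = 11,788.6 × exp(−2330/3020.0) = 11,788.6 × 0.46231 = 5,449.99 kg.
Second-burn propellant = 11,788.6 − 5,449.99 = 6,338.61 kg.

propellant for the second burn ≈ 6340 kg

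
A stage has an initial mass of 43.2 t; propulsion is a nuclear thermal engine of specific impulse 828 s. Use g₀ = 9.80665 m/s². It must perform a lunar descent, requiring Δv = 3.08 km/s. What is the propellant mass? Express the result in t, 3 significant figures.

v_e = Isp · g₀ = 828 × 9.80665 = 8119.9 m/s.
m₀/m_f = exp(Δv / v_e) = exp(3080 / 8119.9) = exp(0.3793) = 1.4613.
m_f = 43.2 / 1.4613 = 29.5627 t, so propellant = m₀ − m_f = 43.2 − 29.5627 = 13.6373 t.

propellant mass ≈ 13.6 t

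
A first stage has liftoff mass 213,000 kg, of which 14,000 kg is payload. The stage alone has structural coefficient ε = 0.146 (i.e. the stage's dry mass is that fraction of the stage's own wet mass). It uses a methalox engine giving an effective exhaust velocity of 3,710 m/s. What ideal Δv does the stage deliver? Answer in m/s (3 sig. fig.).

Δv ≈ 5930 m/s

Stage wet mass = m₀ − payload = 213,000 − 14,000 = 199,000 kg.
Stage dry mass = ε × stage wet mass = 0.146 × 199,000 = 29,054 kg.
Burnout mass m_f = stage dry + payload = 29,054 + 14,000 = 43,054 kg.
From the ideal rocket equation, Δv = v_e · ln(213,000/43,054) = 3710.0 × ln(4.947) = 3710.0 × 1.5988 ≈ 5932 m/s.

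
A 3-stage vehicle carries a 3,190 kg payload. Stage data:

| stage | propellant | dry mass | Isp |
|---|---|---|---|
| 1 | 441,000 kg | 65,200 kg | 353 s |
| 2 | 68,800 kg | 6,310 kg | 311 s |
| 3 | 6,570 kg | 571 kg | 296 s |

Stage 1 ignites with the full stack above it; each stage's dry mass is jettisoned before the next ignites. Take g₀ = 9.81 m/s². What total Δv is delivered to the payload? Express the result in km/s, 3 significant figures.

Ignition mass of stage 1 = 441,000+65,200 + 68,800+6,310 + 6,570+571 + 3,190 = 591,641 kg.
Stage 1: m₀ = 591,641 kg, m_f = 591,641 − 441,000 = 150,641 kg; Δv = 353×9.81×ln(3.927) = 3462.9×1.3680 ≈ 4737 m/s.
Stage 2: m₀ = 85,441 kg, m_f = 85,441 − 68,800 = 16,641 kg; Δv = 311×9.81×ln(5.134) = 3050.9×1.6360 ≈ 4991 m/s.
Stage 3: m₀ = 10,331 kg, m_f = 10,331 − 6,570 = 3,761 kg; Δv = 296×9.81×ln(2.747) = 2903.8×1.0105 ≈ 2934 m/s.
Total Δv = 4737 + 4991 + 2934 = 12662 m/s.

Δv ≈ 12.7 km/s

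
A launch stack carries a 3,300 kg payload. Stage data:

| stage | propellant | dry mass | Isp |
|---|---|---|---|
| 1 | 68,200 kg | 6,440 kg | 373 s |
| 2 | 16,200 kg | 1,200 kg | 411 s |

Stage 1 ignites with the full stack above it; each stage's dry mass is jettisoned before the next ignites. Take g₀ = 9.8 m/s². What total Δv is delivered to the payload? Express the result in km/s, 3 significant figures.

Ignition mass of stage 1 = 68,200+6,440 + 16,200+1,200 + 3,300 = 95,340 kg.
Stage 1: m₀ = 95,340 kg, m_f = 95,340 − 68,200 = 27,140 kg; Δv = 373×9.8×ln(3.513) = 3655.4×1.2564 ≈ 4593 m/s.
Stage 2: m₀ = 20,700 kg, m_f = 20,700 − 16,200 = 4,500 kg; Δv = 411×9.8×ln(4.6) = 4027.8×1.5261 ≈ 6147 m/s.
Total Δv = 4593 + 6147 = 10740 m/s.

Δv ≈ 10.7 km/s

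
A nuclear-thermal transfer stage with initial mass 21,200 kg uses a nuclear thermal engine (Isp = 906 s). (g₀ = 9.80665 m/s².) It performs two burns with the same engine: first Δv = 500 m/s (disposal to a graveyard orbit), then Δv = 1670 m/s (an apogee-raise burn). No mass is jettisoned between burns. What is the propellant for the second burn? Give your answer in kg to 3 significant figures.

propellant for the second burn ≈ 3430 kg

v_e = Isp · g₀ = 906 × 9.80665 = 8884.8 m/s.
After the first burn: m = 21200 × exp(−500/8884.8) = 21200 × 0.94528 = 20,039.9 kg.
After the second burn: m = 20,039.9 × exp(−1670/8884.8) = 20,039.9 × 0.82865 = 16,606.1 kg.
Second-burn propellant = 20,039.9 − 16,606.1 = 3,433.8 kg.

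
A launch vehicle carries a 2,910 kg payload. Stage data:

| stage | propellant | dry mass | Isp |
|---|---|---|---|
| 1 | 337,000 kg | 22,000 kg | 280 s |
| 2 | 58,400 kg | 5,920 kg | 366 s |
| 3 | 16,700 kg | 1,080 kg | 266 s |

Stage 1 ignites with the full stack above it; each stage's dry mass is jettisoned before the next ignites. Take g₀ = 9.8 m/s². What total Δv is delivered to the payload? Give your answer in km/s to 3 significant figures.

Δv ≈ 12.4 km/s

Ignition mass of stage 1 = 337,000+22,000 + 58,400+5,920 + 16,700+1,080 + 2,910 = 444,010 kg.
Stage 1: m₀ = 444,010 kg, m_f = 444,010 − 337,000 = 107,010 kg; Δv = 280×9.8×ln(4.149) = 2744.0×1.4229 ≈ 3905 m/s.
Stage 2: m₀ = 85,010 kg, m_f = 85,010 − 58,400 = 26,610 kg; Δv = 366×9.8×ln(3.195) = 3586.8×1.1615 ≈ 4166 m/s.
Stage 3: m₀ = 20,690 kg, m_f = 20,690 − 16,700 = 3,990 kg; Δv = 266×9.8×ln(5.185) = 2606.8×1.6459 ≈ 4290 m/s.
Total Δv = 3905 + 4166 + 4290 = 12361 m/s.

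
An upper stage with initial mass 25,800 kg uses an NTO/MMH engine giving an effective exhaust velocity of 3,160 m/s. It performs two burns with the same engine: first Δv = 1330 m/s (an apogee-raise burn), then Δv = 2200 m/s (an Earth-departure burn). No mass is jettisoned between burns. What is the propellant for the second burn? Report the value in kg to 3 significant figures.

After the first burn: m = 25800 × exp(−1330/3160.0) = 25800 × 0.65646 = 16,936.7 kg.
After the second burn: m = 16,936.7 × exp(−2200/3160.0) = 16,936.7 × 0.49847 = 8,442.44 kg.
Second-burn propellant = 16,936.7 − 8,442.44 = 8,494.26 kg.

propellant for the second burn ≈ 8490 kg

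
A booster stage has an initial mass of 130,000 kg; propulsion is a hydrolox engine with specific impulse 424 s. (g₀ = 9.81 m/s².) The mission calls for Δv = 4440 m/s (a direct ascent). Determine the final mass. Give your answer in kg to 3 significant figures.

v_e = Isp · g₀ = 424 × 9.81 = 4159.4 m/s.
m₀/m_f = exp(Δv / v_e) = exp(4440 / 4159.4) = exp(1.0675) = 2.9080.
m_f = m₀ / 2.9080 = 130,000 / 2.9080 = 44,704.3 kg.

final mass ≈ 44700 kg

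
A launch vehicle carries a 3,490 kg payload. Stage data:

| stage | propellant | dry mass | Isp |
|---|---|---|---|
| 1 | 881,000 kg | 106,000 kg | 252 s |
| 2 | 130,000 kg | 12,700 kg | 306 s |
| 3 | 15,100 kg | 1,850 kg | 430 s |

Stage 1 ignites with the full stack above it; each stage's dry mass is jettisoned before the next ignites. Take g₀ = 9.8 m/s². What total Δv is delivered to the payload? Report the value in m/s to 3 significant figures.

Ignition mass of stage 1 = 881,000+106,000 + 130,000+12,700 + 15,100+1,850 + 3,490 = 1,150,140 kg.
Stage 1: m₀ = 1,150,140 kg, m_f = 1,150,140 − 881,000 = 269,140 kg; Δv = 252×9.8×ln(4.273) = 2469.6×1.4524 ≈ 3587 m/s.
Stage 2: m₀ = 163,140 kg, m_f = 163,140 − 130,000 = 33,140 kg; Δv = 306×9.8×ln(4.923) = 2998.8×1.5939 ≈ 4780 m/s.
Stage 3: m₀ = 20,440 kg, m_f = 20,440 − 15,100 = 5,340 kg; Δv = 430×9.8×ln(3.828) = 4214.0×1.3423 ≈ 5656 m/s.
Total Δv = 3587 + 4780 + 5656 = 14023 m/s.

Δv ≈ 14000 m/s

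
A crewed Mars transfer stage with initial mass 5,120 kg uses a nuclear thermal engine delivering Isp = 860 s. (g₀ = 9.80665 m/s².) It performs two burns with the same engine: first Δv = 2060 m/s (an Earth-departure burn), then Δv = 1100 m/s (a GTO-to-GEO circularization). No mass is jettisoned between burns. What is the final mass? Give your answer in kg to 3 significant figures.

final mass ≈ 3520 kg

v_e = Isp · g₀ = 860 × 9.80665 = 8433.7 m/s.
After the first burn: m = 5120 × exp(−2060/8433.7) = 5120 × 0.78329 = 4,010.44 kg.
After the second burn: m = 4,010.44 × exp(−1100/8433.7) = 4,010.44 × 0.87772 = 3,520.04 kg.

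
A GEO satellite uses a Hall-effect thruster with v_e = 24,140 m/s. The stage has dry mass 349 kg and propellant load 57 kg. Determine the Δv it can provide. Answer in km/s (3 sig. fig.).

Δv ≈ 3.65 km/s

m₀ = m_dry + m_prop = 349 + 57 = 406 kg.
Δv = v_e · ln(m₀/m_f) = 24140.0 × ln(1.163) = 24140.0 × 0.1513 ≈ 3651.9 m/s.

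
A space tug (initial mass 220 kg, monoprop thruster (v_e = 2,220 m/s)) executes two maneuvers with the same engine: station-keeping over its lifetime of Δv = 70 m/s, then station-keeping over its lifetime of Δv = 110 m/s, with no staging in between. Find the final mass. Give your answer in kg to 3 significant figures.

final mass ≈ 203 kg

After the first burn: m = 220 × exp(−70/2220.0) = 220 × 0.96896 = 213.171 kg.
After the second burn: m = 213.171 × exp(−110/2220.0) = 213.171 × 0.95166 = 202.866 kg.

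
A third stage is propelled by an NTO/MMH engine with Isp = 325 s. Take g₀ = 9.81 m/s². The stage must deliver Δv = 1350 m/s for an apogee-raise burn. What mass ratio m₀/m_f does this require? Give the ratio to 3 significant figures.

v_e = Isp · g₀ = 325 × 9.81 = 3188.2 m/s.
m₀/m_f = exp(Δv / v_e) = exp(1350 / 3188.2) = exp(0.4234) = 1.5272.

mass ratio ≈ 1.53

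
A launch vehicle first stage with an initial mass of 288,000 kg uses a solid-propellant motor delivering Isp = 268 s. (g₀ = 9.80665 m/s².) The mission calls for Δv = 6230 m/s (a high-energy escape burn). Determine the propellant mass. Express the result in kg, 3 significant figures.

v_e = Isp · g₀ = 268 × 9.80665 = 2628.2 m/s.
m₀/m_f = exp(Δv / v_e) = exp(6230 / 2628.2) = exp(2.3705) = 10.7023.
m_f = 288,000 / 10.7023 = 26,910.1 kg, so propellant = m₀ − m_f = 288,000 − 26,910.1 = 261,089.9 kg.

propellant mass ≈ 261000 kg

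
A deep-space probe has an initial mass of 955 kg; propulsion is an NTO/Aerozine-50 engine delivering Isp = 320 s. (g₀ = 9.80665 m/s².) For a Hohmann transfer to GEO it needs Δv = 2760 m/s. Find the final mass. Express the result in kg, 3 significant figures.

final mass ≈ 396 kg

v_e = Isp · g₀ = 320 × 9.80665 = 3138.1 m/s.
From the ideal rocket equation, m₀/m_f = exp(Δv / v_e) = exp(2760 / 3138.1) = exp(0.8795) = 2.4097.
m_f = m₀ / 2.4097 = 955 / 2.4097 = 396.315 kg.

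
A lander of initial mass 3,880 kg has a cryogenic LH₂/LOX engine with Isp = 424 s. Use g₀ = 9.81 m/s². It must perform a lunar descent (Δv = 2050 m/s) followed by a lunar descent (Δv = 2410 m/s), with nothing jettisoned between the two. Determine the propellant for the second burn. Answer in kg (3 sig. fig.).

v_e = Isp · g₀ = 424 × 9.81 = 4159.4 m/s.
After the first burn: m = 3880 × exp(−2050/4159.4) = 3880 × 0.61088 = 2,370.21 kg.
After the second burn: m = 2,370.21 × exp(−2410/4159.4) = 2,370.21 × 0.56023 = 1,327.86 kg.
Second-burn propellant = 2,370.21 − 1,327.86 = 1,042.35 kg.

propellant for the second burn ≈ 1040 kg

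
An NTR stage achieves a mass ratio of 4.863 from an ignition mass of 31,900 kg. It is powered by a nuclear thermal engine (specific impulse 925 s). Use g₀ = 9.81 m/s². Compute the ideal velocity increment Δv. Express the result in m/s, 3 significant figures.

v_e = Isp · g₀ = 925 × 9.81 = 9074.2 m/s.
From the ideal rocket equation, Δv = v_e · ln(4.863) = 9074.2 × 1.5817 ≈ 14352.3 m/s.

Δv ≈ 14400 m/s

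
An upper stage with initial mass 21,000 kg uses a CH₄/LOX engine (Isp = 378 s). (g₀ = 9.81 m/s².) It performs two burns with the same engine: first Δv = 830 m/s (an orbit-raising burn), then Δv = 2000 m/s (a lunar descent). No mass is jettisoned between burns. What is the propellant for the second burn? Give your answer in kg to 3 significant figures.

v_e = Isp · g₀ = 378 × 9.81 = 3708.2 m/s.
After the first burn: m = 21000 × exp(−830/3708.2) = 21000 × 0.79945 = 16,788.5 kg.
After the second burn: m = 16,788.5 × exp(−2000/3708.2) = 16,788.5 × 0.58313 = 9,789.88 kg.
Second-burn propellant = 16,788.5 − 9,789.88 = 6,998.62 kg.

propellant for the second burn ≈ 7000 kg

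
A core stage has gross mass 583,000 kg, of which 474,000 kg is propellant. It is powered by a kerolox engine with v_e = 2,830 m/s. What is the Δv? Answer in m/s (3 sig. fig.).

m_f = m₀ − m_prop = 583,000 − 474,000 = 109,000 kg.
Using Δv = v_e ln(m₀/m_f): Δv = v_e · ln(m₀/m_f) = 2830.0 × ln(5.349) = 2830.0 × 1.6768 ≈ 4745.5 m/s.

Δv ≈ 4750 m/s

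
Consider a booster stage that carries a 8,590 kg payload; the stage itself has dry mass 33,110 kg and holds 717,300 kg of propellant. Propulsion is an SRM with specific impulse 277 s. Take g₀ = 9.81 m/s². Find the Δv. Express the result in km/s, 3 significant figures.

v_e = Isp · g₀ = 277 × 9.81 = 2717.4 m/s.
m₀ = payload + dry + propellant = 8,590 + 33,110 + 717,300 = 759,000 kg.
m_f = payload + dry = 8,590 + 33,110 = 41,700 kg.
Δv = v_e · ln(m₀/m_f) = 2717.4 × ln(18.2) = 2717.4 × 2.9015 ≈ 7884.5 m/s.

Δv ≈ 7.88 km/s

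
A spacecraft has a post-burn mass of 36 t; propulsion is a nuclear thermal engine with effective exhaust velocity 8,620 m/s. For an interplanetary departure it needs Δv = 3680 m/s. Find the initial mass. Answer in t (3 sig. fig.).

By the Tsiolkovsky rocket equation, m₀/m_f = exp(Δv / v_e) = exp(3680 / 8620.0) = exp(0.4269) = 1.5325.
m₀ = m_f × 1.5325 = 36 × 1.5325 = 55.17 t.

initial mass ≈ 55.2 t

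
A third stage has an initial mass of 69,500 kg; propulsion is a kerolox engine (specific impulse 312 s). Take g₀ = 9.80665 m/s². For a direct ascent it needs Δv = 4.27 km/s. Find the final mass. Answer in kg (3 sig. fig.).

v_e = Isp · g₀ = 312 × 9.80665 = 3059.7 m/s.
By the Tsiolkovsky rocket equation, m₀/m_f = exp(Δv / v_e) = exp(4270 / 3059.7) = exp(1.3956) = 4.0373.
m_f = m₀ / 4.0373 = 69,500 / 4.0373 = 17,214.5 kg.

final mass ≈ 17200 kg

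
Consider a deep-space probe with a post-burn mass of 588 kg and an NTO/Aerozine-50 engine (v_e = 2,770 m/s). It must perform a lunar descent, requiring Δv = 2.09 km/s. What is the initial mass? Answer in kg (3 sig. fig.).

initial mass ≈ 1250 kg

m₀/m_f = exp(Δv / v_e) = exp(2090 / 2770.0) = exp(0.7545) = 2.1266.
m₀ = m_f × 2.1266 = 588 × 2.1266 = 1,250.44 kg.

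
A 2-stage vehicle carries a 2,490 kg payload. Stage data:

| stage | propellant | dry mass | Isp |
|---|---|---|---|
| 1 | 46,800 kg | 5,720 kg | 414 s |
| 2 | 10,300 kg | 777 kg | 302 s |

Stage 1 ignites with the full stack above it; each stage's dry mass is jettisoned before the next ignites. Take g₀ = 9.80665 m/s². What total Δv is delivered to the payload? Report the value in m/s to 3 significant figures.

Ignition mass of stage 1 = 46,800+5,720 + 10,300+777 + 2,490 = 66,087 kg.
Stage 1: m₀ = 66,087 kg, m_f = 66,087 − 46,800 = 19,287 kg; Δv = 414×9.80665×ln(3.427) = 4060.0×1.2315 ≈ 5000 m/s.
Stage 2: m₀ = 13,567 kg, m_f = 13,567 − 10,300 = 3,267 kg; Δv = 302×9.80665×ln(4.153) = 2961.6×1.4238 ≈ 4217 m/s.
Total Δv = 5000 + 4217 = 9217 m/s.

Δv ≈ 9220 m/s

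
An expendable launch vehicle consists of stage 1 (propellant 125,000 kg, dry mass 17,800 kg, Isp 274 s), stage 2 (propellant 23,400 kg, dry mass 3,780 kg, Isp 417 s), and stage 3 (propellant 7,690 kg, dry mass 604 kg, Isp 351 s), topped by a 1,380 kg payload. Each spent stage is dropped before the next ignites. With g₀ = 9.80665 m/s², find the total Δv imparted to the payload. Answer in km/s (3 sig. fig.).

Ignition mass of stage 1 = 125,000+17,800 + 23,400+3,780 + 7,690+604 + 1,380 = 179,654 kg.
Stage 1: m₀ = 179,654 kg, m_f = 179,654 − 125,000 = 54,654 kg; Δv = 274×9.80665×ln(3.287) = 2687.0×1.1900 ≈ 3198 m/s.
Stage 2: m₀ = 36,854 kg, m_f = 36,854 − 23,400 = 13,454 kg; Δv = 417×9.80665×ln(2.739) = 4089.4×1.0077 ≈ 4121 m/s.
Stage 3: m₀ = 9,674 kg, m_f = 9,674 − 7,690 = 1,984 kg; Δv = 351×9.80665×ln(4.876) = 3442.1×1.5843 ≈ 5453 m/s.
Total Δv = 3198 + 4121 + 5453 = 12772 m/s.

Δv ≈ 12.8 km/s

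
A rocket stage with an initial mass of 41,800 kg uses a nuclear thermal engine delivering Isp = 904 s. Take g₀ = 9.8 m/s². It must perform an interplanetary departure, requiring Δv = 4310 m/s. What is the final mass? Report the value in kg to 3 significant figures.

v_e = Isp · g₀ = 904 × 9.8 = 8859.2 m/s.
Using Δv = v_e ln(m₀/m_f): m₀/m_f = exp(Δv / v_e) = exp(4310 / 8859.2) = exp(0.4865) = 1.6266.
m_f = m₀ / 1.6266 = 41,800 / 1.6266 = 25,697.8 kg.

final mass ≈ 25700 kg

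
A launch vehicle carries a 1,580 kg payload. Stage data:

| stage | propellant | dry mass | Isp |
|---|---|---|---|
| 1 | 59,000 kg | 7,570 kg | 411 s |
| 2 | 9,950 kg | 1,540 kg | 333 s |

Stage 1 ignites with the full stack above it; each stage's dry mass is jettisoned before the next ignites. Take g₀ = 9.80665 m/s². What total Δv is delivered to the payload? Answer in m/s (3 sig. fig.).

Ignition mass of stage 1 = 59,000+7,570 + 9,950+1,540 + 1,580 = 79,640 kg.
Stage 1: m₀ = 79,640 kg, m_f = 79,640 − 59,000 = 20,640 kg; Δv = 411×9.80665×ln(3.859) = 4030.5×1.3503 ≈ 5442 m/s.
Stage 2: m₀ = 13,070 kg, m_f = 13,070 − 9,950 = 3,120 kg; Δv = 333×9.80665×ln(4.189) = 3265.6×1.4325 ≈ 4678 m/s.
Total Δv = 5442 + 4678 = 10120 m/s.

Δv ≈ 10100 m/s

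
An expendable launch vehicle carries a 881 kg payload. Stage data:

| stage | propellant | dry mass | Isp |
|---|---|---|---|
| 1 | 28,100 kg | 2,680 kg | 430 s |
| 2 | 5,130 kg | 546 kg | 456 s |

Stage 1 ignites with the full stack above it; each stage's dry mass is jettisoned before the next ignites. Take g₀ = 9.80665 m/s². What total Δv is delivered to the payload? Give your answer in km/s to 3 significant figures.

Δv ≈ 12.7 km/s

Ignition mass of stage 1 = 28,100+2,680 + 5,130+546 + 881 = 37,337 kg.
Stage 1: m₀ = 37,337 kg, m_f = 37,337 − 28,100 = 9,237 kg; Δv = 430×9.80665×ln(4.042) = 4216.9×1.3968 ≈ 5890 m/s.
Stage 2: m₀ = 6,557 kg, m_f = 6,557 − 5,130 = 1,427 kg; Δv = 456×9.80665×ln(4.595) = 4471.8×1.5250 ≈ 6819 m/s.
Total Δv = 5890 + 6819 = 12709 m/s.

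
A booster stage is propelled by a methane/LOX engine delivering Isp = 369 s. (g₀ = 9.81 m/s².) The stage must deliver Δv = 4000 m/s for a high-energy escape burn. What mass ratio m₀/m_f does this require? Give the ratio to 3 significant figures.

v_e = Isp · g₀ = 369 × 9.81 = 3619.9 m/s.
Rocket equation: m₀/m_f = exp(Δv / v_e) = exp(4000 / 3619.9) = exp(1.1050) = 3.0192.

mass ratio ≈ 3.02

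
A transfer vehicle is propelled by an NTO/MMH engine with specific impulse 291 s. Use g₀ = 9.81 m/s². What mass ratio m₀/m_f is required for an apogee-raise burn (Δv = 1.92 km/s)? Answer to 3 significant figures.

v_e = Isp · g₀ = 291 × 9.81 = 2854.7 m/s.
m₀/m_f = exp(Δv / v_e) = exp(1920 / 2854.7) = exp(0.6726) = 1.9593.

mass ratio ≈ 1.96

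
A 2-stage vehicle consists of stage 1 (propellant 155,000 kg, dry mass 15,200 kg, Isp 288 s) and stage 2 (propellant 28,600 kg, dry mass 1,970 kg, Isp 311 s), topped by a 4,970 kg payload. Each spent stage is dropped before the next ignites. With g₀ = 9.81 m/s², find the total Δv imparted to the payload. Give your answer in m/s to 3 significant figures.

Ignition mass of stage 1 = 155,000+15,200 + 28,600+1,970 + 4,970 = 205,740 kg.
Stage 1: m₀ = 205,740 kg, m_f = 205,740 − 155,000 = 50,740 kg; Δv = 288×9.81×ln(4.055) = 2825.3×1.3999 ≈ 3955 m/s.
Stage 2: m₀ = 35,540 kg, m_f = 35,540 − 28,600 = 6,940 kg; Δv = 311×9.81×ln(5.121) = 3050.9×1.6334 ≈ 4983 m/s.
Total Δv = 3955 + 4983 = 8938 m/s.

Δv ≈ 8940 m/s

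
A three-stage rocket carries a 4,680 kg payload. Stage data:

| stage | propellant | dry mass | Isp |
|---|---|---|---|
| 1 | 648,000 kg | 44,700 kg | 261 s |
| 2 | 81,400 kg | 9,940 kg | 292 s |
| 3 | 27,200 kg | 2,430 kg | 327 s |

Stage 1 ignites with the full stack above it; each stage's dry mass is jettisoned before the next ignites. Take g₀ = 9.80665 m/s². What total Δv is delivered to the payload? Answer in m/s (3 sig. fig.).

Ignition mass of stage 1 = 648,000+44,700 + 81,400+9,940 + 27,200+2,430 + 4,680 = 818,350 kg.
Stage 1: m₀ = 818,350 kg, m_f = 818,350 − 648,000 = 170,350 kg; Δv = 261×9.80665×ln(4.804) = 2559.5×1.5694 ≈ 4017 m/s.
Stage 2: m₀ = 125,650 kg, m_f = 125,650 − 81,400 = 44,250 kg; Δv = 292×9.80665×ln(2.84) = 2863.5×1.0436 ≈ 2989 m/s.
Stage 3: m₀ = 34,310 kg, m_f = 34,310 − 27,200 = 7,110 kg; Δv = 327×9.80665×ln(4.826) = 3206.8×1.5739 ≈ 5047 m/s.
Total Δv = 4017 + 2989 + 5047 = 12053 m/s.

Δv ≈ 12100 m/s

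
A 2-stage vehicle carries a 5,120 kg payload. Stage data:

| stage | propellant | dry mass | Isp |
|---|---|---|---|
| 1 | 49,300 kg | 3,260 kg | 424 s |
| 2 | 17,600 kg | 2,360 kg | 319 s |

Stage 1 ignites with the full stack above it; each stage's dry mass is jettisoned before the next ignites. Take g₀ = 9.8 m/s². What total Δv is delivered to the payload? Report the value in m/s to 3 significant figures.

Δv ≈ 7970 m/s

Ignition mass of stage 1 = 49,300+3,260 + 17,600+2,360 + 5,120 = 77,640 kg.
Stage 1: m₀ = 77,640 kg, m_f = 77,640 − 49,300 = 28,340 kg; Δv = 424×9.8×ln(2.74) = 4155.2×1.0078 ≈ 4188 m/s.
Stage 2: m₀ = 25,080 kg, m_f = 25,080 − 17,600 = 7,480 kg; Δv = 319×9.8×ln(3.353) = 3126.2×1.2098 ≈ 3782 m/s.
Total Δv = 4188 + 3782 = 7970 m/s.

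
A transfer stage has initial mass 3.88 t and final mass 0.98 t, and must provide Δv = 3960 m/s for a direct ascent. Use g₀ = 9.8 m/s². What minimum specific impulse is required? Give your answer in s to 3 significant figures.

ln(m₀/m_f) = ln(3880/980) = ln(3.959) = 1.3760.
Using Δv = v_e ln(m₀/m_f): v_e = Δv / ln(m₀/m_f) = 3960 / 1.3760 = 2877.8 m/s.
Isp = v_e / g₀ = 2877.8 / 9.8 = 293.7 s.

Isp ≈ 294 s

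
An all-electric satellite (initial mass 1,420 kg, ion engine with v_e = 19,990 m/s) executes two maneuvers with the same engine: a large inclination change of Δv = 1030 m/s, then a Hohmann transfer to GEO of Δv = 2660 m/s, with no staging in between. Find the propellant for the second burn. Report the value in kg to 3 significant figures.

propellant for the second burn ≈ 168 kg

After the first burn: m = 1420 × exp(−1030/19990.0) = 1420 × 0.94978 = 1,348.69 kg.
After the second burn: m = 1,348.69 × exp(−2660/19990.0) = 1,348.69 × 0.87541 = 1,180.66 kg.
Second-burn propellant = 1,348.69 − 1,180.66 = 168.03 kg.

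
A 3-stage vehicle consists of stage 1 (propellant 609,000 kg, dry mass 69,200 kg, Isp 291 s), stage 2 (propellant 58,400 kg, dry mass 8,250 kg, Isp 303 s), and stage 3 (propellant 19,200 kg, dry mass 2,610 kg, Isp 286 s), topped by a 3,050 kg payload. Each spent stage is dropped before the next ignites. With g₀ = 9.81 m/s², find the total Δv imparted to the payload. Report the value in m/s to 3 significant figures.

Ignition mass of stage 1 = 609,000+69,200 + 58,400+8,250 + 19,200+2,610 + 3,050 = 769,710 kg.
Stage 1: m₀ = 769,710 kg, m_f = 769,710 − 609,000 = 160,710 kg; Δv = 291×9.81×ln(4.789) = 2854.7×1.5664 ≈ 4472 m/s.
Stage 2: m₀ = 91,510 kg, m_f = 91,510 − 58,400 = 33,110 kg; Δv = 303×9.81×ln(2.764) = 2972.4×1.0166 ≈ 3022 m/s.
Stage 3: m₀ = 24,860 kg, m_f = 24,860 − 19,200 = 5,660 kg; Δv = 286×9.81×ln(4.392) = 2805.7×1.4798 ≈ 4152 m/s.
Total Δv = 4472 + 3022 + 4152 = 11646 m/s.

Δv ≈ 11600 m/s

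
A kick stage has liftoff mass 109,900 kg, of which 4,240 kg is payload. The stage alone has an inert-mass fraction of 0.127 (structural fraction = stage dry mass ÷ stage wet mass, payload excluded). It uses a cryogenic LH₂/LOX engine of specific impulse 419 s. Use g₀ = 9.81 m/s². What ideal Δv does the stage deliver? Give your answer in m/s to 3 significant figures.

Stage wet mass = m₀ − payload = 109,900 − 4,240 = 105,660 kg.
Stage dry mass = ε × stage wet mass = 0.127 × 105,660 = 13,418.8 kg.
Burnout mass m_f = stage dry + payload = 13,418.8 + 4,240 = 17,658.8 kg.
v_e = Isp · g₀ = 419 × 9.81 = 4110.4 m/s.
Using Δv = v_e ln(m₀/m_f): Δv = v_e · ln(109,900/17,658.8) = 4110.4 × ln(6.224) = 4110.4 × 1.8283 ≈ 7515 m/s.

Δv ≈ 7520 m/s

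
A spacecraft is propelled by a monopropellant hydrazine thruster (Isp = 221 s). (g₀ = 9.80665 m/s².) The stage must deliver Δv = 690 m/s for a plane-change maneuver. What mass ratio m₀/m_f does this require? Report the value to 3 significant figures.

v_e = Isp · g₀ = 221 × 9.80665 = 2167.3 m/s.
By the Tsiolkovsky rocket equation, m₀/m_f = exp(Δv / v_e) = exp(690 / 2167.3) = exp(0.3184) = 1.3749.

mass ratio ≈ 1.37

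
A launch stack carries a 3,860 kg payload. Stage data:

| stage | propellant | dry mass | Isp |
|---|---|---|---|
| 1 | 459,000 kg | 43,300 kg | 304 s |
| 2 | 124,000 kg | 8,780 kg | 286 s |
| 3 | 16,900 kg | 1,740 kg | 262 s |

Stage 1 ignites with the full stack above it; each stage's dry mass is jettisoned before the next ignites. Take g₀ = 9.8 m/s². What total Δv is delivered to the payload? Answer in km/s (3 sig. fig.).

Δv ≈ 11.6 km/s

Ignition mass of stage 1 = 459,000+43,300 + 124,000+8,780 + 16,900+1,740 + 3,860 = 657,580 kg.
Stage 1: m₀ = 657,580 kg, m_f = 657,580 − 459,000 = 198,580 kg; Δv = 304×9.8×ln(3.311) = 2979.2×1.1974 ≈ 3567 m/s.
Stage 2: m₀ = 155,280 kg, m_f = 155,280 − 124,000 = 31,280 kg; Δv = 286×9.8×ln(4.964) = 2802.8×1.6023 ≈ 4491 m/s.
Stage 3: m₀ = 22,500 kg, m_f = 22,500 − 16,900 = 5,600 kg; Δv = 262×9.8×ln(4.018) = 2567.6×1.3907 ≈ 3571 m/s.
Total Δv = 3567 + 4491 + 3571 = 11629 m/s.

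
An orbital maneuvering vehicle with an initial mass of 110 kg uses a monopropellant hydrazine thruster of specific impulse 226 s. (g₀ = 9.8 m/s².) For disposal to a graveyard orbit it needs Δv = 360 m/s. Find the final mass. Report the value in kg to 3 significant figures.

v_e = Isp · g₀ = 226 × 9.8 = 2214.8 m/s.
Rocket equation: m₀/m_f = exp(Δv / v_e) = exp(360 / 2214.8) = exp(0.1625) = 1.1765.
m_f = m₀ / 1.1765 = 110 / 1.1765 = 93.4977 kg.

final mass ≈ 93.5 kg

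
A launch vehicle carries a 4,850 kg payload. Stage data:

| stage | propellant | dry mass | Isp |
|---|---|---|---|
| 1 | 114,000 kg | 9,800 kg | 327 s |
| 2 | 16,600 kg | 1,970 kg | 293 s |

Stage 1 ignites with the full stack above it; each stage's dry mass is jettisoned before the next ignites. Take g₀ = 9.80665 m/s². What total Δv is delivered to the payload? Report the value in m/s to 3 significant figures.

Δv ≈ 8320 m/s

Ignition mass of stage 1 = 114,000+9,800 + 16,600+1,970 + 4,850 = 147,220 kg.
Stage 1: m₀ = 147,220 kg, m_f = 147,220 − 114,000 = 33,220 kg; Δv = 327×9.80665×ln(4.432) = 3206.8×1.4888 ≈ 4774 m/s.
Stage 2: m₀ = 23,420 kg, m_f = 23,420 − 16,600 = 6,820 kg; Δv = 293×9.80665×ln(3.434) = 2873.3×1.2337 ≈ 3545 m/s.
Total Δv = 4774 + 3545 = 8319 m/s.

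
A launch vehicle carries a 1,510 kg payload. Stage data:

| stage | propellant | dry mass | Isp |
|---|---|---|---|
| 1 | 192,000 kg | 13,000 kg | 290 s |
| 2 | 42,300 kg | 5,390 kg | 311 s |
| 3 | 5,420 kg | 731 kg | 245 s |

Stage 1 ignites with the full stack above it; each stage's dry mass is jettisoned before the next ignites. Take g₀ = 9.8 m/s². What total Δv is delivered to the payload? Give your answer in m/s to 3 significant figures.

Δv ≈ 11200 m/s

Ignition mass of stage 1 = 192,000+13,000 + 42,300+5,390 + 5,420+731 + 1,510 = 260,351 kg.
Stage 1: m₀ = 260,351 kg, m_f = 260,351 − 192,000 = 68,351 kg; Δv = 290×9.8×ln(3.809) = 2842.0×1.3374 ≈ 3801 m/s.
Stage 2: m₀ = 55,351 kg, m_f = 55,351 − 42,300 = 13,051 kg; Δv = 311×9.8×ln(4.241) = 3047.8×1.4448 ≈ 4404 m/s.
Stage 3: m₀ = 7,661 kg, m_f = 7,661 − 5,420 = 2,241 kg; Δv = 245×9.8×ln(3.419) = 2401.0×1.2292 ≈ 2951 m/s.
Total Δv = 3801 + 4404 + 2951 = 11156 m/s.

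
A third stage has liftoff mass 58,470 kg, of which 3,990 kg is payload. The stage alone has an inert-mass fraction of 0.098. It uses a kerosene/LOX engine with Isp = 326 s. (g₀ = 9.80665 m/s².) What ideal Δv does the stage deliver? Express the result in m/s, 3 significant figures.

Δv ≈ 5870 m/s

Stage wet mass = m₀ − payload = 58,470 − 3,990 = 54,480 kg.
Stage dry mass = ε × stage wet mass = 0.098 × 54,480 = 5,339.04 kg.
Burnout mass m_f = stage dry + payload = 5,339.04 + 3,990 = 9,329.04 kg.
v_e = Isp · g₀ = 326 × 9.80665 = 3197.0 m/s.
By the Tsiolkovsky rocket equation, Δv = v_e · ln(58,470/9,329.04) = 3197.0 × ln(6.268) = 3197.0 × 1.8354 ≈ 5868 m/s.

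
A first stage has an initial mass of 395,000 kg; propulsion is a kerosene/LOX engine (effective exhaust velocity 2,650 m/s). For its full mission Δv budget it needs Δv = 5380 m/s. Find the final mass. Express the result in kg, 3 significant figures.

final mass ≈ 51900 kg

From the ideal rocket equation, m₀/m_f = exp(Δv / v_e) = exp(5380 / 2650.0) = exp(2.0302) = 7.6155.
m_f = m₀ / 7.6155 = 395,000 / 7.6155 = 51,867.9 kg.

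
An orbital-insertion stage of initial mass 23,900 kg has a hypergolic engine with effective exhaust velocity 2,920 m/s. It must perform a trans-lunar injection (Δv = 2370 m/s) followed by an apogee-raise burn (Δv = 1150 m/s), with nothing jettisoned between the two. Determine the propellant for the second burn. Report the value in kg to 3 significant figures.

propellant for the second burn ≈ 3460 kg

After the first burn: m = 23900 × exp(−2370/2920.0) = 23900 × 0.44413 = 10,614.7 kg.
After the second burn: m = 10,614.7 × exp(−1150/2920.0) = 10,614.7 × 0.67446 = 7,159.19 kg.
Second-burn propellant = 10,614.7 − 7,159.19 = 3,455.51 kg.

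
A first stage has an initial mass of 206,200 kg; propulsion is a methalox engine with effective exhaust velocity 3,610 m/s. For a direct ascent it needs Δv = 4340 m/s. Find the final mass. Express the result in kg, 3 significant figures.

final mass ≈ 62000 kg

m₀/m_f = exp(Δv / v_e) = exp(4340 / 3610.0) = exp(1.2022) = 3.3275.
m_f = m₀ / 3.3275 = 206,200 / 3.3275 = 61,968.4 kg.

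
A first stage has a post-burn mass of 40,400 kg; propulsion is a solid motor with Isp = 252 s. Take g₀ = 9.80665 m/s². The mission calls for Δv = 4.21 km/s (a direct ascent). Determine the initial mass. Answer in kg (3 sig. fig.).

initial mass ≈ 222000 kg

v_e = Isp · g₀ = 252 × 9.80665 = 2471.3 m/s.
m₀/m_f = exp(Δv / v_e) = exp(4210 / 2471.3) = exp(1.7036) = 5.4935.
m₀ = m_f × 5.4935 = 40,400 × 5.4935 = 221,937 kg.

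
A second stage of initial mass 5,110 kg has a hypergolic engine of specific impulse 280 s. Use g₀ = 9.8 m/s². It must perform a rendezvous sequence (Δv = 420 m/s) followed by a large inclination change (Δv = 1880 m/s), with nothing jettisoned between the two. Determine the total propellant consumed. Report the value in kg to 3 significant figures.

v_e = Isp · g₀ = 280 × 9.8 = 2744.0 m/s.
After the first burn: m = 5110 × exp(−420/2744.0) = 5110 × 0.85808 = 4,384.79 kg.
After the second burn: m = 4,384.79 × exp(−1880/2744.0) = 4,384.79 × 0.50402 = 2,210.02 kg.
Total propellant = m₀ − m_final = 5110 − 2,210.02 = 2,899.98 kg.

total propellant consumed ≈ 2900 kg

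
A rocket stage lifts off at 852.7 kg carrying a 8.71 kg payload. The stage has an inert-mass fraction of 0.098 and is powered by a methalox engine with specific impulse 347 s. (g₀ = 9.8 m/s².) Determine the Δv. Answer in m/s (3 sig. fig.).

Δv ≈ 7590 m/s

Stage wet mass = m₀ − payload = 852.7 − 8.71 = 843.99 kg.
Stage dry mass = ε × stage wet mass = 0.098 × 843.99 = 82.711 kg.
Burnout mass m_f = stage dry + payload = 82.711 + 8.71 = 91.421 kg.
v_e = Isp · g₀ = 347 × 9.8 = 3400.6 m/s.
From the ideal rocket equation, Δv = v_e · ln(852.7/91.421) = 3400.6 × ln(9.327) = 3400.6 × 2.2329 ≈ 7593 m/s.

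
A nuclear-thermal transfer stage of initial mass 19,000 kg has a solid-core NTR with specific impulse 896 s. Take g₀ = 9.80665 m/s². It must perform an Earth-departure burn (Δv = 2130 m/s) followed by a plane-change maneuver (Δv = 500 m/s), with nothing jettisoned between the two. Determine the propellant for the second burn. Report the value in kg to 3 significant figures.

propellant for the second burn ≈ 825 kg

v_e = Isp · g₀ = 896 × 9.80665 = 8786.8 m/s.
After the first burn: m = 19000 × exp(−2130/8786.8) = 19000 × 0.78473 = 14,909.9 kg.
After the second burn: m = 14,909.9 × exp(−500/8786.8) = 14,909.9 × 0.94468 = 14,085.1 kg.
Second-burn propellant = 14,909.9 − 14,085.1 = 824.8 kg.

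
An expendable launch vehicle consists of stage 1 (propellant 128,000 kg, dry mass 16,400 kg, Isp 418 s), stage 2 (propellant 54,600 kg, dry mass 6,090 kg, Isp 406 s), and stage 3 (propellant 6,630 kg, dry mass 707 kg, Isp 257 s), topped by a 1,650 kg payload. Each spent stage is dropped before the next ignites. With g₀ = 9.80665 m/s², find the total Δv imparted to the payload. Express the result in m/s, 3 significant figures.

Ignition mass of stage 1 = 128,000+16,400 + 54,600+6,090 + 6,630+707 + 1,650 = 214,077 kg.
Stage 1: m₀ = 214,077 kg, m_f = 214,077 − 128,000 = 86,077 kg; Δv = 418×9.80665×ln(2.487) = 4099.2×0.9111 ≈ 3735 m/s.
Stage 2: m₀ = 69,677 kg, m_f = 69,677 − 54,600 = 15,077 kg; Δv = 406×9.80665×ln(4.621) = 3981.5×1.5307 ≈ 6094 m/s.
Stage 3: m₀ = 8,987 kg, m_f = 8,987 − 6,630 = 2,357 kg; Δv = 257×9.80665×ln(3.813) = 2520.3×1.3384 ≈ 3373 m/s.
Total Δv = 3735 + 6094 + 3373 = 13202 m/s.

Δv ≈ 13200 m/s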